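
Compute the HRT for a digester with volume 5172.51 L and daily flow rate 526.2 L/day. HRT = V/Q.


HRT = V / Q
= 5172.51 / 526.2
= 9.8299 days

9.8299 days


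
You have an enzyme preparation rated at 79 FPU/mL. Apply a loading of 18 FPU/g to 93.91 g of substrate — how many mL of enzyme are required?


V = dosage * m_sub / activity
V = 18 * 93.91 / 79
V = 21.3972 mL

21.3972 mL


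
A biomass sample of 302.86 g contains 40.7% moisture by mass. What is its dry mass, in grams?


Wd = Ww * (1 - MC/100)
= 302.86 * (1 - 40.7/100)
= 179.5960 g

179.5960 g


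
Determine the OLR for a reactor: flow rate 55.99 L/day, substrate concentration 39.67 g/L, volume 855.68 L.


OLR = Q * S / V
= 55.99 * 39.67 / 855.68
= 2.5957 g/L/day

2.5957 g/L/day


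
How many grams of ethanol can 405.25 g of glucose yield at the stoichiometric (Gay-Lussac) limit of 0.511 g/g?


Theoretical ethanol yield: m_EtOH = 0.511 * m_glucose
m_EtOH = 0.511 * 405.25 = 207.0828 g

207.0828 g


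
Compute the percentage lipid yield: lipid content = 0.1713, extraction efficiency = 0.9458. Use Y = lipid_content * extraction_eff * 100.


Y = lipid_content * extraction_eff * 100
= 0.1713 * 0.9458 * 100
= 16.2016%

16.2016%


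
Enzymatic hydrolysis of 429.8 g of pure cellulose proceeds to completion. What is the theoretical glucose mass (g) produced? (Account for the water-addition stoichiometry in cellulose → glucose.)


glucose = cellulose * 180/162
= 429.8 * 180/162
= 477.5556 g

477.5556 g


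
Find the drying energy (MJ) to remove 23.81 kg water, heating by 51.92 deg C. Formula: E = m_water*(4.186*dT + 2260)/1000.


E = m_water * (4.186 * dT + 2260) / 1000
= 23.81 * (4.186 * 51.92 + 2260) / 1000
= 58.9854 MJ

58.9854 MJ


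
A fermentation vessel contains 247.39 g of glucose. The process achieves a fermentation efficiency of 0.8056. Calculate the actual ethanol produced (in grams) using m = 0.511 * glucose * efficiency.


Actual ethanol: m = 0.511 * 247.39 * 0.8056
m = 101.8410 g

101.8410 g


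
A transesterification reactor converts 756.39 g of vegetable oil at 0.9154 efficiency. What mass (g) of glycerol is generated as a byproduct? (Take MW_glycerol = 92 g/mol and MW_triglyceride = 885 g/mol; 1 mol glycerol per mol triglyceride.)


glycerol = oil * conv * (92/885)
= 756.39 * 0.9154 * 92 / 885
= 71.9782 g

71.9782 g


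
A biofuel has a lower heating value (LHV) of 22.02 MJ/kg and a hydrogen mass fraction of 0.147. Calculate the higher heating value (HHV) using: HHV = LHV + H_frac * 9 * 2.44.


HHV = LHV + H_frac * 9 * 2.44
= 22.02 + 0.147 * 9 * 2.44
= 25.2481 MJ/kg

25.2481 MJ/kg


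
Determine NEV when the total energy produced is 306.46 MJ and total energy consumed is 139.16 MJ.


NEV = E_out - E_in
= 306.46 - 139.16
= 167.3000 MJ

167.3000 MJ


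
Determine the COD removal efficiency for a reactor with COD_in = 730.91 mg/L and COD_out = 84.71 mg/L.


eta = (COD_in - COD_out) / COD_in * 100
= (730.91 - 84.71) / 730.91 * 100
= 88.4103%

88.4103%


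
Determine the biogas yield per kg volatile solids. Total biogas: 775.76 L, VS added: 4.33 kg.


Y = V / VS
= 775.76 / 4.33
= 179.1594 L/kg VS

179.1594 L/kg VS


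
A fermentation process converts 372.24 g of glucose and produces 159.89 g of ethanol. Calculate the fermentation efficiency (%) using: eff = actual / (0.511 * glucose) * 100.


Fermentation efficiency = (actual / (0.511 * glucose)) * 100
= (159.89 / (0.511 * 372.24)) * 100
= 84.0577%

84.0577%


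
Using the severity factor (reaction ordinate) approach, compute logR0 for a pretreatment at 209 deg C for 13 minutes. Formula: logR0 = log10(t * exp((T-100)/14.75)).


logR0 = log10(t * exp((T - 100) / 14.75))
= log10(13 * exp((209 - 100) / 14.75))
= 4.3233

4.3233


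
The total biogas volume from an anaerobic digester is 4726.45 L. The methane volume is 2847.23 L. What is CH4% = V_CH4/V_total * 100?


CH4% = V_CH4 / V_total * 100
= 2847.23 / 4726.45 * 100
= 60.2403%

60.2403%


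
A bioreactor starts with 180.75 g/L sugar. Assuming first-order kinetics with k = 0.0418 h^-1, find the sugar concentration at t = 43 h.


S = S0 * exp(-k * t)
S = 180.75 * exp(-0.0418 * 43)
S = 29.9556 g/L

29.9556 g/L


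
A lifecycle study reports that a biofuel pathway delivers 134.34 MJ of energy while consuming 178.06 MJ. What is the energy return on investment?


EROI = E_out / E_in
= 134.34 / 178.06
= 0.7545

0.7545


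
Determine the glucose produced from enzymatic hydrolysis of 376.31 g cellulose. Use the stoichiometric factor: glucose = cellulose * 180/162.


glucose = cellulose * 180/162
= 376.31 * 180/162
= 418.1222 g

418.1222 g


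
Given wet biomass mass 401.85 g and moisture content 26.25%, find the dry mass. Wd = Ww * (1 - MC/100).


Wd = Ww * (1 - MC/100)
= 401.85 * (1 - 26.25/100)
= 296.3644 g

296.3644 g


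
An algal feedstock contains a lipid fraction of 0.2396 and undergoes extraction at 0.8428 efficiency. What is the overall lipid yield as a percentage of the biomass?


Y = lipid_content * extraction_eff * 100
= 0.2396 * 0.8428 * 100
= 20.1935%

20.1935%


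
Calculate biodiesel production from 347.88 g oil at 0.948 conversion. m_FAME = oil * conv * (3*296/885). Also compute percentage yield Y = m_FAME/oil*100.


m_FAME = oil * conv * (3 * 296 / 885) = oil * conv * (888/885)
= 347.88 * 0.948 * 888 / 885
= 330.9082 g
Y = m_FAME / oil * 100 = conv * (888/885) * 100
= 0.948 * 888 / 885 * 100
= 95.12%

330.9082 g FAME; Y = 95.12%


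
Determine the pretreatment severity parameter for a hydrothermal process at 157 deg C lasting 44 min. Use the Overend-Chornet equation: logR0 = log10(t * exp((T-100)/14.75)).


logR0 = log10(t * exp((T - 100) / 14.75))
= log10(44 * exp((157 - 100) / 14.75))
= 3.3217

3.3217


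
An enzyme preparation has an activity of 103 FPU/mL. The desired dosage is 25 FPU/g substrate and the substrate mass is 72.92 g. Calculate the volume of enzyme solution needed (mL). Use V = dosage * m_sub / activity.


V = dosage * m_sub / activity
V = 25 * 72.92 / 103
V = 17.6990 mL

17.6990 mL


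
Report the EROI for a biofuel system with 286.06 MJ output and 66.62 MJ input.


EROI = E_out / E_in
= 286.06 / 66.62
= 4.2939

4.2939


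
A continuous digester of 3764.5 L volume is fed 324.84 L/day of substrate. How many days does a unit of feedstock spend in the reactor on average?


HRT = V / Q
= 3764.5 / 324.84
= 11.5888 days

11.5888 days


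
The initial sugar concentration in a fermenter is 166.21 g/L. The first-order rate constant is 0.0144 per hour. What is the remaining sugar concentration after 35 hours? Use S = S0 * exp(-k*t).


S = S0 * exp(-k * t)
S = 166.21 * exp(-0.0144 * 35)
S = 100.4090 g/L

100.4090 g/L


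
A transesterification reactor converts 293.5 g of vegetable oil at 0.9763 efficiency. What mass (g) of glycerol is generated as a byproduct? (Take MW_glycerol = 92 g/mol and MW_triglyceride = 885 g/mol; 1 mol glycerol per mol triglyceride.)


glycerol = oil * conv * (92/885)
= 293.5 * 0.9763 * 92 / 885
= 29.7876 g

29.7876 g


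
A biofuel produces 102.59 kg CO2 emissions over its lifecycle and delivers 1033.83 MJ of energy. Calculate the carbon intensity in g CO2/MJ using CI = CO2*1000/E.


CI = CO2 * 1000 / E
= 102.59 * 1000 / 1033.83
= 99.2329 g CO2/MJ

99.2329 g CO2/MJ


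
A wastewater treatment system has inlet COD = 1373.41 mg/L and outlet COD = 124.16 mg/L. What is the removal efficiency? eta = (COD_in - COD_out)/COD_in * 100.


eta = (COD_in - COD_out) / COD_in * 100
= (1373.41 - 124.16) / 1373.41 * 100
= 90.9597%

90.9597%


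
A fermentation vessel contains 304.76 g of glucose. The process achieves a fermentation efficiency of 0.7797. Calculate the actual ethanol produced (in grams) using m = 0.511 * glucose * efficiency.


Actual ethanol: m = 0.511 * 304.76 * 0.7797
m = 121.4245 g

121.4245 g


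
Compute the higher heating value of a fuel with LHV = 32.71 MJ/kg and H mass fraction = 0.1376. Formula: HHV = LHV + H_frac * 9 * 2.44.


HHV = LHV + H_frac * 9 * 2.44
= 32.71 + 0.1376 * 9 * 2.44
= 35.7317 MJ/kg

35.7317 MJ/kg


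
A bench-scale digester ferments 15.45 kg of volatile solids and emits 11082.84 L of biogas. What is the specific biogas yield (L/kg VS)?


Y = V / VS
= 11082.84 / 15.45
= 717.3359 L/kg VS

717.3359 L/kg VS


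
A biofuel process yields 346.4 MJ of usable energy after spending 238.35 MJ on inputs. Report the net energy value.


NEV = E_out - E_in
= 346.4 - 238.35
= 108.0500 MJ

108.0500 MJ


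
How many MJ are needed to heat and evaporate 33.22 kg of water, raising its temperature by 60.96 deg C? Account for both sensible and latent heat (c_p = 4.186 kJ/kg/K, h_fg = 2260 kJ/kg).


E = m_water * (4.186 * dT + 2260) / 1000
= 33.22 * (4.186 * 60.96 + 2260) / 1000
= 83.5542 MJ

83.5542 MJ


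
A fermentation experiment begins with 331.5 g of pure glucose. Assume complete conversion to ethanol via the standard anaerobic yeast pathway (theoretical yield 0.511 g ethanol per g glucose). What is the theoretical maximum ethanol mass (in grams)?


Theoretical ethanol yield: m_EtOH = 0.511 * m_glucose
m_EtOH = 0.511 * 331.5 = 169.3965 g

169.3965 g


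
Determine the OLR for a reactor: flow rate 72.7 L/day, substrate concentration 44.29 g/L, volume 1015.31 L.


OLR = Q * S / V
= 72.7 * 44.29 / 1015.31
= 3.1713 g/L/day

3.1713 g/L/day


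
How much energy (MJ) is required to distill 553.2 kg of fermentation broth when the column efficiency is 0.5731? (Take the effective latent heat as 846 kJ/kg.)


E = m * 846 / (eta * 1000)
= 553.2 * 846 / (0.5731 * 1000)
= 816.6240 MJ

816.6240 MJ


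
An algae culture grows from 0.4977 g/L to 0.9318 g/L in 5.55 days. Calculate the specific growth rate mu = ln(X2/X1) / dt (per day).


mu = ln(X2/X1) / dt
= ln(0.9318/0.4977) / 5.55
= 0.1130 per day

0.1130 per day


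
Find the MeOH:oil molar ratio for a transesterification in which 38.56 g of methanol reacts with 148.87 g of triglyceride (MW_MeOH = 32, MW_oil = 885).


Molar ratio = n_MeOH / n_oil = (MeOH/32) / (oil/885) = (MeOH * 885) / (32 * oil)
= (38.56 * 885) / (32 * 148.87)
= 7.1635

7.1635


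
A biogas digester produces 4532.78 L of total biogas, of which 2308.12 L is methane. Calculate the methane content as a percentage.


CH4% = V_CH4 / V_total * 100
= 2308.12 / 4532.78 * 100
= 50.9206%

50.9206%


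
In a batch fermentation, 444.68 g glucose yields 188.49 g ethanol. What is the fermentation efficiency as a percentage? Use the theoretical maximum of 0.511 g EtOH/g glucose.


Fermentation efficiency = (actual / (0.511 * glucose)) * 100
= (188.49 / (0.511 * 444.68)) * 100
= 82.9507%

82.9507%


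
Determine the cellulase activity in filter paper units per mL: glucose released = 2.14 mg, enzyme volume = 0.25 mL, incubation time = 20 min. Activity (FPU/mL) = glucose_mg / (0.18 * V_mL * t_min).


Activity = glucose_mg / (0.18 mg/umol * V_mL * t_min)
= 2.14 / (0.18 * 0.25 * 20)
= 2.3778 FPU/mL

2.3778 FPU/mL


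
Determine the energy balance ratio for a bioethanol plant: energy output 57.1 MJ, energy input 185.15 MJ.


EROI = E_out / E_in
= 57.1 / 185.15
= 0.3084

0.3084


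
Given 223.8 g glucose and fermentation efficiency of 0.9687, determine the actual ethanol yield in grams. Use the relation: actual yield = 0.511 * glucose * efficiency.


Actual ethanol: m = 0.511 * 223.8 * 0.9687
m = 110.7823 g

110.7823 g


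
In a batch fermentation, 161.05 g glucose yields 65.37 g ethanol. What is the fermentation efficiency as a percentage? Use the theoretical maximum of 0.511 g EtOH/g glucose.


Fermentation efficiency = (actual / (0.511 * glucose)) * 100
= (65.37 / (0.511 * 161.05)) * 100
= 79.4322%

79.4322%


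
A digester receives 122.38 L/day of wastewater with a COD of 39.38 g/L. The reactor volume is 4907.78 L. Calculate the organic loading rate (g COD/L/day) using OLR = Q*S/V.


OLR = Q * S / V
= 122.38 * 39.38 / 4907.78
= 0.9820 g/L/day

0.9820 g/L/day


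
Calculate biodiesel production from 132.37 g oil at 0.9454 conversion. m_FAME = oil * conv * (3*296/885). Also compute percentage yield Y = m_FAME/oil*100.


m_FAME = oil * conv * (3 * 296 / 885) = oil * conv * (888/885)
= 132.37 * 0.9454 * 888 / 885
= 125.5668 g
Y = m_FAME / oil * 100 = conv * (888/885) * 100
= 0.9454 * 888 / 885 * 100
= 94.86%

125.5668 g FAME; Y = 94.86%


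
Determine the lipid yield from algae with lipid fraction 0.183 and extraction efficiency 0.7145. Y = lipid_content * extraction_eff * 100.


Y = lipid_content * extraction_eff * 100
= 0.183 * 0.7145 * 100
= 13.0754%

13.0754%


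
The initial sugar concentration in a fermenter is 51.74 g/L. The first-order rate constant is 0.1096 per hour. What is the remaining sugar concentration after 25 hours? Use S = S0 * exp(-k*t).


S = S0 * exp(-k * t)
S = 51.74 * exp(-0.1096 * 25)
S = 3.3409 g/L

3.3409 g/L


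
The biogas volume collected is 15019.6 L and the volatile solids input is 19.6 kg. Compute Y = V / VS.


Y = V / VS
= 15019.6 / 19.6
= 766.3061 L/kg VS

766.3061 L/kg VS


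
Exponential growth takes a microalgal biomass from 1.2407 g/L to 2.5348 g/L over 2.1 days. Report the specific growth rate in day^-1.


mu = ln(X2/X1) / dt
= ln(2.5348/1.2407) / 2.1
= 0.3402 per day

0.3402 per day


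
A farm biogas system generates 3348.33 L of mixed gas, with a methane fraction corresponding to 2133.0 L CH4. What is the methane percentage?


CH4% = V_CH4 / V_total * 100
= 2133.0 / 3348.33 * 100
= 63.7034%

63.7034%


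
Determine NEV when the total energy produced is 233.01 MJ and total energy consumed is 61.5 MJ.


NEV = E_out - E_in
= 233.01 - 61.5
= 171.5100 MJ

171.5100 MJ


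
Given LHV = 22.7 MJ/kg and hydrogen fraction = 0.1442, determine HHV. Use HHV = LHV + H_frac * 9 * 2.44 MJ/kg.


HHV = LHV + H_frac * 9 * 2.44
= 22.7 + 0.1442 * 9 * 2.44
= 25.8666 MJ/kg

25.8666 MJ/kg


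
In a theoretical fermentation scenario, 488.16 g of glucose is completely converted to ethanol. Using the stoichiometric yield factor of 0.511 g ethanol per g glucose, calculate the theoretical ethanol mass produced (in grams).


Theoretical ethanol yield: m_EtOH = 0.511 * m_glucose
m_EtOH = 0.511 * 488.16 = 249.4498 g

249.4498 g


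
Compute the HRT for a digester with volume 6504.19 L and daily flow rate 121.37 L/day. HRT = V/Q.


HRT = V / Q
= 6504.19 / 121.37
= 53.5898 days

53.5898 days


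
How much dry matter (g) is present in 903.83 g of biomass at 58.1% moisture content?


Wd = Ww * (1 - MC/100)
= 903.83 * (1 - 58.1/100)
= 378.7048 g

378.7048 g


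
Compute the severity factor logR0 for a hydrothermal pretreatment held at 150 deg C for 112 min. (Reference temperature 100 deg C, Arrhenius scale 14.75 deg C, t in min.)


logR0 = log10(t * exp((T - 100) / 14.75))
= log10(112 * exp((150 - 100) / 14.75))
= 3.5214

3.5214


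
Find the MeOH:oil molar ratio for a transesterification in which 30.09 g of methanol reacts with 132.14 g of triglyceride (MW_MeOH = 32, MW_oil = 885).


Molar ratio = n_MeOH / n_oil = (MeOH/32) / (oil/885) = (MeOH * 885) / (32 * oil)
= (30.09 * 885) / (32 * 132.14)
= 6.2977

6.2977


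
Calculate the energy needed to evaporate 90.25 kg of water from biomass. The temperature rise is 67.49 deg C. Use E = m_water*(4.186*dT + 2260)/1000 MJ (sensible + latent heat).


E = m_water * (4.186 * dT + 2260) / 1000
= 90.25 * (4.186 * 67.49 + 2260) / 1000
= 229.4618 MJ

229.4618 MJ


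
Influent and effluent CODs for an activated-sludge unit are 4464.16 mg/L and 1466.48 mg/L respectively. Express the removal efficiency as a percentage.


eta = (COD_in - COD_out) / COD_in * 100
= (4464.16 - 1466.48) / 4464.16 * 100
= 67.1499%

67.1499%


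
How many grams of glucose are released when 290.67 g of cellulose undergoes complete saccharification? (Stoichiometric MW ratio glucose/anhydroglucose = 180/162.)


glucose = cellulose * 180/162
= 290.67 * 180/162
= 322.9667 g

322.9667 g


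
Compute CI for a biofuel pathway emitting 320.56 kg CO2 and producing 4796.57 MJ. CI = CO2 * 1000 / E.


CI = CO2 * 1000 / E
= 320.56 * 1000 / 4796.57
= 66.8311 g CO2/MJ

66.8311 g CO2/MJ


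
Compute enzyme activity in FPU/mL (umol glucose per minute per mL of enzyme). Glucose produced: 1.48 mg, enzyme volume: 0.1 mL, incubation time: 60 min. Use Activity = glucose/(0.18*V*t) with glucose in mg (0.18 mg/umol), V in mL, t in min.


Activity = glucose_mg / (0.18 mg/umol * V_mL * t_min)
= 1.48 / (0.18 * 0.1 * 60)
= 1.3704 FPU/mL

1.3704 FPU/mL


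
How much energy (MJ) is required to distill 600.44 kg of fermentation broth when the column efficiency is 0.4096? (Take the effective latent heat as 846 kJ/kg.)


E = m * 846 / (eta * 1000)
= 600.44 * 846 / (0.4096 * 1000)
= 1240.1666 MJ

1240.1666 MJ


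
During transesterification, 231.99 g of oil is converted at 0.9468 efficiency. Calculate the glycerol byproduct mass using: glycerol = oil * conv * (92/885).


glycerol = oil * conv * (92/885)
= 231.99 * 0.9468 * 92 / 885
= 22.8335 g

22.8335 g


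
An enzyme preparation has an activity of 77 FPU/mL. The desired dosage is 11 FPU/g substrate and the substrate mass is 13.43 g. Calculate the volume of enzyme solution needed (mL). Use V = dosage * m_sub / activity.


V = dosage * m_sub / activity
V = 11 * 13.43 / 77
V = 1.9186 mL

1.9186 mL


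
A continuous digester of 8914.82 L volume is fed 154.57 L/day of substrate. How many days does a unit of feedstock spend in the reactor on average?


HRT = V / Q
= 8914.82 / 154.57
= 57.6750 days

57.6750 days


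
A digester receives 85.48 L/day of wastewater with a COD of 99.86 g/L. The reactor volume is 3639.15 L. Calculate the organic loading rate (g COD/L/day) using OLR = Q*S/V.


OLR = Q * S / V
= 85.48 * 99.86 / 3639.15
= 2.3456 g/L/day

2.3456 g/L/day


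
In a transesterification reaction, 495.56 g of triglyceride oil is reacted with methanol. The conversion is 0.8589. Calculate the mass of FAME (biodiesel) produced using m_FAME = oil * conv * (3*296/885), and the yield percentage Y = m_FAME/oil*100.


m_FAME = oil * conv * (3 * 296 / 885) = oil * conv * (888/885)
= 495.56 * 0.8589 * 888 / 885
= 427.0793 g
Y = m_FAME / oil * 100 = conv * (888/885) * 100
= 0.8589 * 888 / 885 * 100
= 86.18%

427.0793 g FAME; Y = 86.18%


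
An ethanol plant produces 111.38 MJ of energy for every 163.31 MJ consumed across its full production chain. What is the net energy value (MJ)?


NEV = E_out - E_in
= 111.38 - 163.31
= -51.9300 MJ

-51.9300 MJ


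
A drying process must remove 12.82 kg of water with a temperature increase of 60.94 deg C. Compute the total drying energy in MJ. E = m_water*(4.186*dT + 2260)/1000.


E = m_water * (4.186 * dT + 2260) / 1000
= 12.82 * (4.186 * 60.94 + 2260) / 1000
= 32.2435 MJ

32.2435 MJ


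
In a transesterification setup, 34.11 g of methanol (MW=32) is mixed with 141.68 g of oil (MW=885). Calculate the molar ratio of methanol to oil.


Molar ratio = n_MeOH / n_oil = (MeOH/32) / (oil/885) = (MeOH * 885) / (32 * oil)
= (34.11 * 885) / (32 * 141.68)
= 6.6583

6.6583


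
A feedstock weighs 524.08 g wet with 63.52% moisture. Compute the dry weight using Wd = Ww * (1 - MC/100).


Wd = Ww * (1 - MC/100)
= 524.08 * (1 - 63.52/100)
= 191.1844 g

191.1844 g


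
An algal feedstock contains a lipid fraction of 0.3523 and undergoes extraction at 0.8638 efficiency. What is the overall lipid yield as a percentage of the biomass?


Y = lipid_content * extraction_eff * 100
= 0.3523 * 0.8638 * 100
= 30.4317%

30.4317%


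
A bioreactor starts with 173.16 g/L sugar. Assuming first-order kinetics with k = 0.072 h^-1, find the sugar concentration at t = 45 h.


S = S0 * exp(-k * t)
S = 173.16 * exp(-0.072 * 45)
S = 6.7816 g/L

6.7816 g/L


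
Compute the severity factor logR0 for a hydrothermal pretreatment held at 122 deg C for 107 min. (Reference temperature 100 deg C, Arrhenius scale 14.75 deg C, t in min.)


logR0 = log10(t * exp((T - 100) / 14.75))
= log10(107 * exp((122 - 100) / 14.75))
= 2.6771

2.6771


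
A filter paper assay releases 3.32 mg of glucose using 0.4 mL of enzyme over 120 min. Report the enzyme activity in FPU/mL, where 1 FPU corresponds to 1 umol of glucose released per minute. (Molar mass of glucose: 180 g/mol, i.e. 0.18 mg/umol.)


Activity = glucose_mg / (0.18 mg/umol * V_mL * t_min)
= 3.32 / (0.18 * 0.4 * 120)
= 0.3843 FPU/mL

0.3843 FPU/mL


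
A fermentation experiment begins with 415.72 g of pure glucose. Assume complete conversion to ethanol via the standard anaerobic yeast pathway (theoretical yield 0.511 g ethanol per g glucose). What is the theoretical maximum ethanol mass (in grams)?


Theoretical ethanol yield: m_EtOH = 0.511 * m_glucose
m_EtOH = 0.511 * 415.72 = 212.4329 g

212.4329 g


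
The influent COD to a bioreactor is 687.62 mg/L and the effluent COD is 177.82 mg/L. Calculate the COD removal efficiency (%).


eta = (COD_in - COD_out) / COD_in * 100
= (687.62 - 177.82) / 687.62 * 100
= 74.1398%

74.1398%


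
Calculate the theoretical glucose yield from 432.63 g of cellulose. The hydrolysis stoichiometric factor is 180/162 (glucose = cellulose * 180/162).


glucose = cellulose * 180/162
= 432.63 * 180/162
= 480.7000 g

480.7000 g


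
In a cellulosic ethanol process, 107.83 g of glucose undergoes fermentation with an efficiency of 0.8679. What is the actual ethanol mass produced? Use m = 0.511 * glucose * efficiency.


Actual ethanol: m = 0.511 * 107.83 * 0.8679
m = 47.8223 g

47.8223 g


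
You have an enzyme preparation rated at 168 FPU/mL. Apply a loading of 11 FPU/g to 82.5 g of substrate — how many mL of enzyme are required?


V = dosage * m_sub / activity
V = 11 * 82.5 / 168
V = 5.4018 mL

5.4018 mL


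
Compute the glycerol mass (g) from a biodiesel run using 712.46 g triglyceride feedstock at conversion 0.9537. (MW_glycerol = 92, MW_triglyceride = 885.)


glycerol = oil * conv * (92/885)
= 712.46 * 0.9537 * 92 / 885
= 70.6345 g

70.6345 g


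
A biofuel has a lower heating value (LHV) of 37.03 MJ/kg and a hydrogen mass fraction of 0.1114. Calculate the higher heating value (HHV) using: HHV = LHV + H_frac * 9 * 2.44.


HHV = LHV + H_frac * 9 * 2.44
= 37.03 + 0.1114 * 9 * 2.44
= 39.4763 MJ/kg

39.4763 MJ/kg


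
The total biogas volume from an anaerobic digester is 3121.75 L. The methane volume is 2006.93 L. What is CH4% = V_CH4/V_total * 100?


CH4% = V_CH4 / V_total * 100
= 2006.93 / 3121.75 * 100
= 64.2886%

64.2886%


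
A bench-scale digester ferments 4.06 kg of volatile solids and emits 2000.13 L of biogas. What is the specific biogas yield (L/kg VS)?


Y = V / VS
= 2000.13 / 4.06
= 492.6429 L/kg VS

492.6429 L/kg VS


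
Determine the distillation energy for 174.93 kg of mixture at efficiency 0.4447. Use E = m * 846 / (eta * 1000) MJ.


E = m * 846 / (eta * 1000)
= 174.93 * 846 / (0.4447 * 1000)
= 332.7879 MJ

332.7879 MJ


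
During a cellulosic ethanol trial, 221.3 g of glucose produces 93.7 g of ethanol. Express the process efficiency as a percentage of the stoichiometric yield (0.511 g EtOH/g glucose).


Fermentation efficiency = (actual / (0.511 * glucose)) * 100
= (93.7 / (0.511 * 221.3)) * 100
= 82.8585%

82.8585%


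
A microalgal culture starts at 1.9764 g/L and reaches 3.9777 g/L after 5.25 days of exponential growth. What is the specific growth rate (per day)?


mu = ln(X2/X1) / dt
= ln(3.9777/1.9764) / 5.25
= 0.1332 per day

0.1332 per day


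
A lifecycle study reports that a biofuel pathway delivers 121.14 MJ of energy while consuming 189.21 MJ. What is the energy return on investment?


EROI = E_out / E_in
= 121.14 / 189.21
= 0.6402

0.6402


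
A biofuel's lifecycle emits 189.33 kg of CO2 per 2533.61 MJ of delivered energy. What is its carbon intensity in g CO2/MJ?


CI = CO2 * 1000 / E
= 189.33 * 1000 / 2533.61
= 74.7274 g CO2/MJ

74.7274 g CO2/MJ


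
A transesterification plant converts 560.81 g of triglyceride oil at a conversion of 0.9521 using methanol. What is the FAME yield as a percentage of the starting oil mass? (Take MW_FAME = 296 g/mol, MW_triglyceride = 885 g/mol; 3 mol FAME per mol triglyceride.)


m_FAME = oil * conv * (3 * 296 / 885) = oil * conv * (888/885)
= 560.81 * 0.9521 * 888 / 885
= 535.7572 g
Y = m_FAME / oil * 100 = conv * (888/885) * 100
= 0.9521 * 888 / 885 * 100
= 95.53%

95.53%


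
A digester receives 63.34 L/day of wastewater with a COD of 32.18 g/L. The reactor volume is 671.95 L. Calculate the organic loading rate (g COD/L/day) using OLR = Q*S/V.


OLR = Q * S / V
= 63.34 * 32.18 / 671.95
= 3.0334 g/L/day

3.0334 g/L/day


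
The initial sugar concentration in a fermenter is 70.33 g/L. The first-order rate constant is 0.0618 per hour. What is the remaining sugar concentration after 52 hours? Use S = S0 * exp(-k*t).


S = S0 * exp(-k * t)
S = 70.33 * exp(-0.0618 * 52)
S = 2.8281 g/L

2.8281 g/L


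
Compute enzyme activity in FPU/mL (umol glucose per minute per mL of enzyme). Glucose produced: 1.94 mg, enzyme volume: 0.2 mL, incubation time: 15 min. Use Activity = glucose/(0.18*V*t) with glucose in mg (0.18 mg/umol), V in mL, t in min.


Activity = glucose_mg / (0.18 mg/umol * V_mL * t_min)
= 1.94 / (0.18 * 0.2 * 15)
= 3.5926 FPU/mL

3.5926 FPU/mL


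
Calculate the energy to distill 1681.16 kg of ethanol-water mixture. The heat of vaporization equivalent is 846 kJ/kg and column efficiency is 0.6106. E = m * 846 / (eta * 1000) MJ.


E = m * 846 / (eta * 1000)
= 1681.16 * 846 / (0.6106 * 1000)
= 2329.2849 MJ

2329.2849 MJ


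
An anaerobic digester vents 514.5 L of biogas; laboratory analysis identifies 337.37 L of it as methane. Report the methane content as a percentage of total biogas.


CH4% = V_CH4 / V_total * 100
= 337.37 / 514.5 * 100
= 65.5724%

65.5724%


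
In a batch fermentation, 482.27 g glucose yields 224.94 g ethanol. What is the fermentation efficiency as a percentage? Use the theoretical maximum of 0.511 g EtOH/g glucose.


Fermentation efficiency = (actual / (0.511 * glucose)) * 100
= (224.94 / (0.511 * 482.27)) * 100
= 91.2758%

91.2758%


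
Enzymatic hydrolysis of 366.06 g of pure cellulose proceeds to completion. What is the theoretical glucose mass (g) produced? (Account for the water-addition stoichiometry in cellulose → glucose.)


glucose = cellulose * 180/162
= 366.06 * 180/162
= 406.7333 g

406.7333 g


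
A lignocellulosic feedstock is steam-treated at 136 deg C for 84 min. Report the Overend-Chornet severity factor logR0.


logR0 = log10(t * exp((T - 100) / 14.75))
= log10(84 * exp((136 - 100) / 14.75))
= 2.9843

2.9843


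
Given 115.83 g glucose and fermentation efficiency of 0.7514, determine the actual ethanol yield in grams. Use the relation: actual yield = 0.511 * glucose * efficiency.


Actual ethanol: m = 0.511 * 115.83 * 0.7514
m = 44.4747 g

44.4747 g


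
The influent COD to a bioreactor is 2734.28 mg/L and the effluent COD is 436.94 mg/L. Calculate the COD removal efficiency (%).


eta = (COD_in - COD_out) / COD_in * 100
= (2734.28 - 436.94) / 2734.28 * 100
= 84.0199%

84.0199%


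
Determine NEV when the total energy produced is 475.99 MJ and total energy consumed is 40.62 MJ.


NEV = E_out - E_in
= 475.99 - 40.62
= 435.3700 MJ

435.3700 MJ


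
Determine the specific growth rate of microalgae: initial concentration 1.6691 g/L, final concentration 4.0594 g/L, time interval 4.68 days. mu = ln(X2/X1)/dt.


mu = ln(X2/X1) / dt
= ln(4.0594/1.6691) / 4.68
= 0.1899 per day

0.1899 per day


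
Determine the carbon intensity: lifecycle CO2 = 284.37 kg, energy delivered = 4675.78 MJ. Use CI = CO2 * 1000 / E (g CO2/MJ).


CI = CO2 * 1000 / E
= 284.37 * 1000 / 4675.78
= 60.8177 g CO2/MJ

60.8177 g CO2/MJ


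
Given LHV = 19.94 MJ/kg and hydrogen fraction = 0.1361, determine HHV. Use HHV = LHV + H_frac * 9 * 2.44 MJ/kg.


HHV = LHV + H_frac * 9 * 2.44
= 19.94 + 0.1361 * 9 * 2.44
= 22.9288 MJ/kg

22.9288 MJ/kg


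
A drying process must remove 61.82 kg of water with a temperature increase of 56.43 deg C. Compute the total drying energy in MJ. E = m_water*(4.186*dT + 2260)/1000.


E = m_water * (4.186 * dT + 2260) / 1000
= 61.82 * (4.186 * 56.43 + 2260) / 1000
= 154.3161 MJ

154.3161 MJ


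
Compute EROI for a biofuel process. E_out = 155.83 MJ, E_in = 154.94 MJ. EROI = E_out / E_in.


EROI = E_out / E_in
= 155.83 / 154.94
= 1.0057

1.0057


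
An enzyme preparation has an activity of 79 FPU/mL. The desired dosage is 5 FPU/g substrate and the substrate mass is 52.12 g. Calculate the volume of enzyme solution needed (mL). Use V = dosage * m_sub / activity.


V = dosage * m_sub / activity
V = 5 * 52.12 / 79
V = 3.2987 mL

3.2987 mL


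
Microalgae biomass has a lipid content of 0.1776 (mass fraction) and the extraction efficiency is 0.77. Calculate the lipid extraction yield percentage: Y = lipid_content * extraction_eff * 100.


Y = lipid_content * extraction_eff * 100
= 0.1776 * 0.77 * 100
= 13.6752%

13.6752%


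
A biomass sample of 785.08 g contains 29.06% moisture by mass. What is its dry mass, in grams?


Wd = Ww * (1 - MC/100)
= 785.08 * (1 - 29.06/100)
= 556.9358 g

556.9358 g


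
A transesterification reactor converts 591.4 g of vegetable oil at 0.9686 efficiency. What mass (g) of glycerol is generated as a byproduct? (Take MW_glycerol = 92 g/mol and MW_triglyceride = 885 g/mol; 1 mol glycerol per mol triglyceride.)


glycerol = oil * conv * (92/885)
= 591.4 * 0.9686 * 92 / 885
= 59.5484 g

59.5484 g


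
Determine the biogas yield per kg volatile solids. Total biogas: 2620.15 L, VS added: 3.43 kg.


Y = V / VS
= 2620.15 / 3.43
= 763.8921 L/kg VS

763.8921 L/kg VS


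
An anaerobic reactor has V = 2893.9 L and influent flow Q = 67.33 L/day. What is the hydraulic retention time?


HRT = V / Q
= 2893.9 / 67.33
= 42.9808 days

42.9808 days


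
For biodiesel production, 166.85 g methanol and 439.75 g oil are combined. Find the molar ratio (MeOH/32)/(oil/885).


Molar ratio = n_MeOH / n_oil = (MeOH/32) / (oil/885) = (MeOH * 885) / (32 * oil)
= (166.85 * 885) / (32 * 439.75)
= 10.4933

10.4933


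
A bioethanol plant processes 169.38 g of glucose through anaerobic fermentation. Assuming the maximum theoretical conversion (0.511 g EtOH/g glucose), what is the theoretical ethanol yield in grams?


Theoretical ethanol yield: m_EtOH = 0.511 * m_glucose
m_EtOH = 0.511 * 169.38 = 86.5532 g

86.5532 g


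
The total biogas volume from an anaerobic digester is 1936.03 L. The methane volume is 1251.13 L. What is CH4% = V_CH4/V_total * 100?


CH4% = V_CH4 / V_total * 100
= 1251.13 / 1936.03 * 100
= 64.6235%

64.6235%


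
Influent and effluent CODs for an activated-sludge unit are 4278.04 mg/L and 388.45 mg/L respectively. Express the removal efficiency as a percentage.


eta = (COD_in - COD_out) / COD_in * 100
= (4278.04 - 388.45) / 4278.04 * 100
= 90.9199%

90.9199%


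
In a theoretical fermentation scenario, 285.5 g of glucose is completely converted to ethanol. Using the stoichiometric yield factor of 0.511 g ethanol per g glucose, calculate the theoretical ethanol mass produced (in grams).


Theoretical ethanol yield: m_EtOH = 0.511 * m_glucose
m_EtOH = 0.511 * 285.5 = 145.8905 g

145.8905 g


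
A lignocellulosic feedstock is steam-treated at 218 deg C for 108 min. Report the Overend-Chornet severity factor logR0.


logR0 = log10(t * exp((T - 100) / 14.75))
= log10(108 * exp((218 - 100) / 14.75))
= 5.5078

5.5078


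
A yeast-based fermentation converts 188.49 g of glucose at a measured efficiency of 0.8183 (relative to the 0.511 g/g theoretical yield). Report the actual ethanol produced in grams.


Actual ethanol: m = 0.511 * 188.49 * 0.8183
m = 78.8173 g

78.8173 g


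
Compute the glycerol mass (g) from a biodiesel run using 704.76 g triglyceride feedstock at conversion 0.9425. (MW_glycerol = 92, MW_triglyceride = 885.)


glycerol = oil * conv * (92/885)
= 704.76 * 0.9425 * 92 / 885
= 69.0506 g

69.0506 g


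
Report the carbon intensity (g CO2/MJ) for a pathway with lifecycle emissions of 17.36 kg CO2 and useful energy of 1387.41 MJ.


CI = CO2 * 1000 / E
= 17.36 * 1000 / 1387.41
= 12.5125 g CO2/MJ

12.5125 g CO2/MJ


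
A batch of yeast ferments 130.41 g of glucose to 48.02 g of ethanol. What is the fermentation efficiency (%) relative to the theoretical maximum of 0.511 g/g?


Fermentation efficiency = (actual / (0.511 * glucose)) * 100
= (48.02 / (0.511 * 130.41)) * 100
= 72.0594%

72.0594%


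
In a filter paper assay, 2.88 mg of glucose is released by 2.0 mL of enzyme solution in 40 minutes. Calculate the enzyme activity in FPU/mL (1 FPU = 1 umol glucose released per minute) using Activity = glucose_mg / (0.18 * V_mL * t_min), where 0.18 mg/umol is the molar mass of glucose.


Activity = glucose_mg / (0.18 mg/umol * V_mL * t_min)
= 2.88 / (0.18 * 2.0 * 40)
= 0.2000 FPU/mL

0.2000 FPU/mL


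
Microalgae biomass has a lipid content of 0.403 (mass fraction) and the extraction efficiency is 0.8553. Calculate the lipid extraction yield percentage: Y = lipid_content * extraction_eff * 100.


Y = lipid_content * extraction_eff * 100
= 0.403 * 0.8553 * 100
= 34.4686%

34.4686%


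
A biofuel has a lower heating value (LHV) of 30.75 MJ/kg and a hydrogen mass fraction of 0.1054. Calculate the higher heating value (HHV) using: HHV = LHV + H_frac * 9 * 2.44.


HHV = LHV + H_frac * 9 * 2.44
= 30.75 + 0.1054 * 9 * 2.44
= 33.0646 MJ/kg

33.0646 MJ/kg


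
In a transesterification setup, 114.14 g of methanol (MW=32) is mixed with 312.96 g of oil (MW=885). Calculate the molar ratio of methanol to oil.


Molar ratio = n_MeOH / n_oil = (MeOH/32) / (oil/885) = (MeOH * 885) / (32 * oil)
= (114.14 * 885) / (32 * 312.96)
= 10.0865

10.0865


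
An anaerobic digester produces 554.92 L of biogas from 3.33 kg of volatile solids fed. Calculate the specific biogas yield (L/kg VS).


Y = V / VS
= 554.92 / 3.33
= 166.6426 L/kg VS

166.6426 L/kg VS


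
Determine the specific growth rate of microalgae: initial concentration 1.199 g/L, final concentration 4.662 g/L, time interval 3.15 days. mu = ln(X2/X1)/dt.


mu = ln(X2/X1) / dt
= ln(4.662/1.199) / 3.15
= 0.4311 per day

0.4311 per day


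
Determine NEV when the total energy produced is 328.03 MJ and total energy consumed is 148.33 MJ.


NEV = E_out - E_in
= 328.03 - 148.33
= 179.7000 MJ

179.7000 MJ


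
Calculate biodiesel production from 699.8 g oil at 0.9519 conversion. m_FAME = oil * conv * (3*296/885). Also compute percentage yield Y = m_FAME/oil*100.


m_FAME = oil * conv * (3 * 296 / 885) = oil * conv * (888/885)
= 699.8 * 0.9519 * 888 / 885
= 668.3977 g
Y = m_FAME / oil * 100 = conv * (888/885) * 100
= 0.9519 * 888 / 885 * 100
= 95.51%

668.3977 g FAME; Y = 95.51%


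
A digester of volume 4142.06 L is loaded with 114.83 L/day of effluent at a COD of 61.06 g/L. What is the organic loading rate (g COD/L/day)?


OLR = Q * S / V
= 114.83 * 61.06 / 4142.06
= 1.6928 g/L/day

1.6928 g/L/day


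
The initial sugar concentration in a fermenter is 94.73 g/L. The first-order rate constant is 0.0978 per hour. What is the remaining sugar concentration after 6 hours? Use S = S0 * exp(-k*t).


S = S0 * exp(-k * t)
S = 94.73 * exp(-0.0978 * 6)
S = 52.6797 g/L

52.6797 g/L


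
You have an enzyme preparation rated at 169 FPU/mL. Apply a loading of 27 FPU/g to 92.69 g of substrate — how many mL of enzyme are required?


V = dosage * m_sub / activity
V = 27 * 92.69 / 169
V = 14.8085 mL

14.8085 mL


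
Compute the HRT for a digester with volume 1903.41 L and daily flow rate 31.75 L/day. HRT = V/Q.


HRT = V / Q
= 1903.41 / 31.75
= 59.9499 days

59.9499 days


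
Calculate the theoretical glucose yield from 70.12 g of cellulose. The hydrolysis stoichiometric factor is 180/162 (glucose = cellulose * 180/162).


glucose = cellulose * 180/162
= 70.12 * 180/162
= 77.9111 g

77.9111 g


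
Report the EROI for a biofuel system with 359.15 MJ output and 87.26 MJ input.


EROI = E_out / E_in
= 359.15 / 87.26
= 4.1159

4.1159


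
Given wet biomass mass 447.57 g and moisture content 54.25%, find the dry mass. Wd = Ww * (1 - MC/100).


Wd = Ww * (1 - MC/100)
= 447.57 * (1 - 54.25/100)
= 204.7633 g

204.7633 g


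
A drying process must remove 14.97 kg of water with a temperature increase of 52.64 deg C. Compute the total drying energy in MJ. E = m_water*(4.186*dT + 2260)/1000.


E = m_water * (4.186 * dT + 2260) / 1000
= 14.97 * (4.186 * 52.64 + 2260) / 1000
= 37.1309 MJ

37.1309 MJ


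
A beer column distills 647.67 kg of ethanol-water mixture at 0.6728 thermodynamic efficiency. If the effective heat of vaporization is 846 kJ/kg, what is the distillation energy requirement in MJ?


E = m * 846 / (eta * 1000)
= 647.67 * 846 / (0.6728 * 1000)
= 814.4007 MJ

814.4007 MJ


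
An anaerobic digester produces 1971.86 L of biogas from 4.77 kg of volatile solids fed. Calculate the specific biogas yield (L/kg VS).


Y = V / VS
= 1971.86 / 4.77
= 413.3878 L/kg VS

413.3878 L/kg VS


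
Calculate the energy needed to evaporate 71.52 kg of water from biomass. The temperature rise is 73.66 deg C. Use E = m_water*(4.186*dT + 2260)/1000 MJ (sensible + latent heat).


E = m_water * (4.186 * dT + 2260) / 1000
= 71.52 * (4.186 * 73.66 + 2260) / 1000
= 183.6877 MJ

183.6877 MJ


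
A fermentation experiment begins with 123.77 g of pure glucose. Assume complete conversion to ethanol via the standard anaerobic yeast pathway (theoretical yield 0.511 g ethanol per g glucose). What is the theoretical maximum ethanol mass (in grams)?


Theoretical ethanol yield: m_EtOH = 0.511 * m_glucose
m_EtOH = 0.511 * 123.77 = 63.2465 g

63.2465 g


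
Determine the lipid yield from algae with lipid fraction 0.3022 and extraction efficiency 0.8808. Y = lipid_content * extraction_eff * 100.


Y = lipid_content * extraction_eff * 100
= 0.3022 * 0.8808 * 100
= 26.6178%

26.6178%


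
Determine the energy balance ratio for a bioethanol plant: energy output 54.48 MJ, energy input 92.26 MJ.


EROI = E_out / E_in
= 54.48 / 92.26
= 0.5905

0.5905


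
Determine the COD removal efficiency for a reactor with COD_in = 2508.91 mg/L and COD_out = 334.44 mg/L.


eta = (COD_in - COD_out) / COD_in * 100
= (2508.91 - 334.44) / 2508.91 * 100
= 86.6699%

86.6699%


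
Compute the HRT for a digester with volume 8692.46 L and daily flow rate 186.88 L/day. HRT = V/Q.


HRT = V / Q
= 8692.46 / 186.88
= 46.5136 days

46.5136 days


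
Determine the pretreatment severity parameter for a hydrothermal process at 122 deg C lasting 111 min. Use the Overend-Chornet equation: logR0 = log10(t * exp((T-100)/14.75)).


logR0 = log10(t * exp((T - 100) / 14.75))
= log10(111 * exp((122 - 100) / 14.75))
= 2.6931

2.6931


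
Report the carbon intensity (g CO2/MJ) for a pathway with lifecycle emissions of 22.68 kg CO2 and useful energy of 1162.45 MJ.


CI = CO2 * 1000 / E
= 22.68 * 1000 / 1162.45
= 19.5105 g CO2/MJ

19.5105 g CO2/MJ


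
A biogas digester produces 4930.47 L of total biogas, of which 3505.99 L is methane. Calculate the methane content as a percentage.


CH4% = V_CH4 / V_total * 100
= 3505.99 / 4930.47 * 100
= 71.1086%

71.1086%


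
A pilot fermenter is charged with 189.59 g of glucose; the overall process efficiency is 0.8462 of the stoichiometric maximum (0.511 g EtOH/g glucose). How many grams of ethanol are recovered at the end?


Actual ethanol: m = 0.511 * 189.59 * 0.8462
m = 81.9803 g

81.9803 g


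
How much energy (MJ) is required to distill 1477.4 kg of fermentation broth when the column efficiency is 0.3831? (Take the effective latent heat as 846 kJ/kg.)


E = m * 846 / (eta * 1000)
= 1477.4 * 846 / (0.3831 * 1000)
= 3262.5435 MJ

3262.5435 MJ
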